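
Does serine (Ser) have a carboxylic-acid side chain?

No

Aspartate (D) and glutamate (E) have carboxylic-acid side chains and are the acidic amino acids.
Serine is not in this group.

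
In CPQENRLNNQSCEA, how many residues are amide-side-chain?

5

The amide-side-chain residues are Asn (N) and Gln (Q).
Matching residues: Q3, N5, N8, N9, Q10.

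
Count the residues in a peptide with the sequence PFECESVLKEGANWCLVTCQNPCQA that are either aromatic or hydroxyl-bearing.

Aromatic: F, W, Y. Hydroxyl-bearing: S, T, Y.
Aromatic residues here: F2, W14 (2).
Hydroxyl-bearing residues here: S6, T18 (2).
(Y belongs to both groups, but none appear in this sequence.) Total = 2 + 2 = 4.

4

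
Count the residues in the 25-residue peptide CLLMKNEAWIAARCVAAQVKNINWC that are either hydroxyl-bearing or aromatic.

Hydroxyl-bearing: S, T, Y. Aromatic: F, W, Y.
Hydroxyl-bearing residues here: none (0).
Aromatic residues here: W9, W24 (2).
(Y belongs to both groups, but none appear in this sequence.) Total = 0 + 2 = 2.

2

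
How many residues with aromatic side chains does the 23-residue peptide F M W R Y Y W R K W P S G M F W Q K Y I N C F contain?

10

F, W, and Y each carry an aromatic ring on the side chain.
Matching residues: F1, W3, Y5, Y6, W7, W10, F15, W16, Y19, F23.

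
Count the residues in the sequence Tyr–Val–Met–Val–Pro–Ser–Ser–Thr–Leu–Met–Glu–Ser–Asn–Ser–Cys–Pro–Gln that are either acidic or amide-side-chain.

Acidic: D, E. Amide-side-chain: N, Q.
Acidic residues here: Glu11 (1).
Amide-side-chain residues here: Asn13, Gln17 (2).
The two groups share no amino acid, so total = 1 + 2 = 3.

3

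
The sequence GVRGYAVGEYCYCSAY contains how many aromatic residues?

Phenylalanine (F), tryptophan (W), and tyrosine (Y) have aromatic ring side chains.
Matching residues: Y5, Y10, Y12, Y16.

4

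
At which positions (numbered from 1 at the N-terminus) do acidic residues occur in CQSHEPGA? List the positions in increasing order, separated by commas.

5

The acidic residues are Asp (D) and Glu (E), whose side chains end in a carboxylate group.
Matching residues: E5.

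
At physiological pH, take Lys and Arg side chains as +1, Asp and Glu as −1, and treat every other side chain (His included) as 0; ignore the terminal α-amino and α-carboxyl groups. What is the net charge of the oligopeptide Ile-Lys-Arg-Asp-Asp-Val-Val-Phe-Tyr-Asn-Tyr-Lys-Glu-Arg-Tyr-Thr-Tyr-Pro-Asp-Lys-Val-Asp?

0

Positive (K, R): Lys2, Arg3, Lys12, Arg14, Lys20 → +5.
Negative (D, E): Asp4, Asp5, Glu13, Asp19, Asp22 → −5.
Net charge = (+5) + (−5) = 0.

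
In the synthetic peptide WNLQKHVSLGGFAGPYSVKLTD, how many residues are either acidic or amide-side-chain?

Acidic: D, E. Amide-side-chain: N, Q.
Acidic residues here: D22 (1).
Amide-side-chain residues here: N2, Q4 (2).
The two groups share no amino acid, so total = 1 + 2 = 3.

3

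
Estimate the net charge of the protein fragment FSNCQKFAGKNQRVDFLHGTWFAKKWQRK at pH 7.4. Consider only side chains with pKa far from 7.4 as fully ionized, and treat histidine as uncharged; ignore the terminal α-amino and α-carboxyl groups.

+6

The side chains ionized at physiological pH are Lys/Arg (+1) and Asp/Glu (−1); with His treated as neutral, nothing else contributes.
Positive (K, R): K6, K10, R13, K24, K25, R28, K29 → +7.
Negative (D, E): D15 → −1.
Net charge = (+7) + (−1) = +6.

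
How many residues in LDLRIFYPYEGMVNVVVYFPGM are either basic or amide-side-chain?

Basic: H, K, R. Amide-side-chain: N, Q.
Basic residues here: R4 (1).
Amide-side-chain residues here: N14 (1).
The two groups share no amino acid, so total = 1 + 1 = 2.

2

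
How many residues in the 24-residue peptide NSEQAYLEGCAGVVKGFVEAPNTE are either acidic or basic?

5

Acidic: D, E. Basic: H, K, R.
Acidic residues here: E3, E8, E19, E24 (4).
Basic residues here: K15 (1).
The two groups share no amino acid, so total = 4 + 1 = 5.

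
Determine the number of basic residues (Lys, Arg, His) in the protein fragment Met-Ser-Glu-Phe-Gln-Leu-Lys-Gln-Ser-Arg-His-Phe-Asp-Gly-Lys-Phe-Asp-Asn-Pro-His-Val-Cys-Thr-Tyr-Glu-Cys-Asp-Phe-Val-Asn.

Matching residues: Lys7, Arg10, His11, Lys15, His20.

5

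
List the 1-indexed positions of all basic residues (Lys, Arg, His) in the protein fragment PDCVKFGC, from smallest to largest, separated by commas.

Matching residues: K5.

5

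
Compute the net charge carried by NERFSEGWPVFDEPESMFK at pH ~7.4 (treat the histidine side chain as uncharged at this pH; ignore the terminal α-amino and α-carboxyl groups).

Near pH 7.4, K and R contribute +1 each, D and E contribute −1 each, and every other side chain (His included, as stated) is uncharged.
Positive (K, R): R3, K19 → +2.
Negative (D, E): E2, E6, D12, E13, E15 → −5.
Net charge = (+2) + (−5) = −3.

-3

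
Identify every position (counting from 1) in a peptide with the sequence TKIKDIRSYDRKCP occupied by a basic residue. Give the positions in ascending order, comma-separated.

The basic amino acids are Lys (K), Arg (R), and His (H).
Matching residues: K2, K4, R7, R11, K12.

2, 4, 7, 11, 12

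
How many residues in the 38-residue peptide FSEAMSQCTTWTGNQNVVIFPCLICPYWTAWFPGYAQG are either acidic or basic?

1

Acidic: D, E. Basic: H, K, R.
Acidic residues here: E3 (1).
Basic residues here: none (0).
The two groups share no amino acid, so total = 1 + 0 = 1.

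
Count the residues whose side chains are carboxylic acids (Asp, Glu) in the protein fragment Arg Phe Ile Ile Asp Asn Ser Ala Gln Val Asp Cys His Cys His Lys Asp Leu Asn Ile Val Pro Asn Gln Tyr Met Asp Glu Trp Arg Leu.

Matching residues: Asp5, Asp11, Asp17, Asp27, Glu28.

5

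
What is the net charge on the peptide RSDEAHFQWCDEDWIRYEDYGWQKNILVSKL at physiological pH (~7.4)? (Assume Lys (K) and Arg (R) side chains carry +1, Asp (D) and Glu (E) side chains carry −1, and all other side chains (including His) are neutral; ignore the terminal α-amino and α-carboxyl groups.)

-3

Positive (K, R): R1, R16, K24, K30 → +4.
Negative (D, E): D3, E4, D11, E12, D13, E18, D19 → −7.
Net charge = (+4) + (−7) = −3.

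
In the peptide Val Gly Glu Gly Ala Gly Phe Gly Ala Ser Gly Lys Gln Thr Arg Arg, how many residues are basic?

3

The basic amino acids are Lys (K), Arg (R), and His (H).
Matching residues: Lys12, Arg15, Arg16.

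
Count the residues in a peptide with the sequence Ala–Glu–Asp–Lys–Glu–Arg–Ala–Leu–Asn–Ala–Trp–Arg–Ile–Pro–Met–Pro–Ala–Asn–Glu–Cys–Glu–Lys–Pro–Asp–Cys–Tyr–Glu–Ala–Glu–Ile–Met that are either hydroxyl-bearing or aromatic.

2

Hydroxyl-bearing: S, T, Y. Aromatic: F, W, Y.
Hydroxyl-bearing residues here: Tyr26 (1).
Aromatic residues here: Trp11, Tyr26 (2).
Y is in both groups, so the 1 Y residue must not be double-counted.
Total = 1 + 2 − 1 = 2.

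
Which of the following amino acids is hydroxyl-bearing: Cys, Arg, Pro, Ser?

Serine (S), threonine (T), and tyrosine (Y) each carry a hydroxyl group on the side chain.
Of the listed options, only Ser belongs to this group.

Ser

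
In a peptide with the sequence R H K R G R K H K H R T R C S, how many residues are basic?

Lysine (K), arginine (R), and histidine (H) have basic, nitrogen-containing side chains.
Matching residues: R1, H2, K3, R4, R6, K7, H8, K9, H10, R11, R13.

11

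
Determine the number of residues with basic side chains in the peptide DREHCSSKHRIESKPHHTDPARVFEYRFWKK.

12

K, R, and H are the three residues with basic side chains (ε-amine, guanidinium, and imidazole respectively).
Matching residues: R2, H4, K8, H9, R10, K14, H16, H17, R22, R27, K30, K31.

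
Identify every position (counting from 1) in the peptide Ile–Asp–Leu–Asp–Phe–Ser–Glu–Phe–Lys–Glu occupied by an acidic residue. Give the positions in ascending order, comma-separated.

2, 4, 7, 10

Only D (aspartate) and E (glutamate) carry a side-chain carboxylic acid.
Matching residues: Asp2, Asp4, Glu7, Glu10.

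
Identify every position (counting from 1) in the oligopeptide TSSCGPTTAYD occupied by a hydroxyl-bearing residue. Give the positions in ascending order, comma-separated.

Serine (S), threonine (T), and tyrosine (Y) each carry a hydroxyl group on the side chain.
Matching residues: T1, S2, S3, T7, T8, Y10.

1, 2, 3, 7, 8, 10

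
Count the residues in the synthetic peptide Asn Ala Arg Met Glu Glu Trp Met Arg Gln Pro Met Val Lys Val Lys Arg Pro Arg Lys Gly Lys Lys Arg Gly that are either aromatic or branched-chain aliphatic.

3

Aromatic: F, W, Y. Branched-chain aliphatic: I, L, V.
Aromatic residues here: Trp7 (1).
Branched-chain aliphatic residues here: Val13, Val15 (2).
The two groups share no amino acid, so total = 1 + 2 = 3.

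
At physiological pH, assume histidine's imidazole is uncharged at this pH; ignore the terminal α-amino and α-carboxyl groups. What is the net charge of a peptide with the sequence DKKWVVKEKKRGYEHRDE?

+2

At pH ~7.4 the Lys and Arg side chains are protonated (+1), the Asp and Glu side chains are deprotonated (−1), and with His taken as neutral all other side chains carry no charge.
Positive (K, R): K2, K3, K7, K9, K10, R11, R16 → +7.
Negative (D, E): D1, E8, E14, D17, E18 → −5.
Net charge = (+7) + (−5) = +2.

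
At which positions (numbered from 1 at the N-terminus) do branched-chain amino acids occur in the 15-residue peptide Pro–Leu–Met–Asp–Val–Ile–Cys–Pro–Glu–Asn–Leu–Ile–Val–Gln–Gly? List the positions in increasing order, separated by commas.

The BCAAs are Val, Leu, and Ile — aliphatic side chains with a branch point.
Matching residues: Leu2, Val5, Ile6, Leu11, Ile12, Val13.

2, 5, 6, 11, 12, 13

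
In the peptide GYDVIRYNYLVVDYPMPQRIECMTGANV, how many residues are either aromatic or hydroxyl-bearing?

5

Aromatic: F, W, Y. Hydroxyl-bearing: S, T, Y.
Aromatic residues here: Y2, Y7, Y9, Y14 (4).
Hydroxyl-bearing residues here: Y2, Y7, Y9, Y14, T24 (5).
Y is in both groups, so the 4 Y residues must not be double-counted.
Total = 4 + 5 − 4 = 5.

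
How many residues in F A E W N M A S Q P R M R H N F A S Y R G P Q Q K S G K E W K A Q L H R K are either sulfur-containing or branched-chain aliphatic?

3

Sulfur-containing: C, M. Branched-chain aliphatic: I, L, V.
Sulfur-containing residues here: M6, M12 (2).
Branched-chain aliphatic residues here: L34 (1).
The two groups share no amino acid, so total = 2 + 1 = 3.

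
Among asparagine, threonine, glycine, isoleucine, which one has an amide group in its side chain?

asparagine

The amide-side-chain residues are Asn (N) and Gln (Q).
Of the listed options, only asparagine belongs to this group.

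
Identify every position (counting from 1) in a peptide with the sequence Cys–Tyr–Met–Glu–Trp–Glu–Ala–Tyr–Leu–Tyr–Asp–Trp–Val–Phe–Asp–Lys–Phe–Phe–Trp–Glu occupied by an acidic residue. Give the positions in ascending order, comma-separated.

4, 6, 11, 15, 20

Matching residues: Glu4, Glu6, Asp11, Asp15, Glu20.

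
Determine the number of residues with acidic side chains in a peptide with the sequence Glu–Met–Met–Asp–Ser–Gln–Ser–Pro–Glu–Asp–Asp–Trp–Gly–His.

5

The acidic residues are Asp (D) and Glu (E), whose side chains end in a carboxylate group.
Matching residues: Glu1, Asp4, Glu9, Asp10, Asp11.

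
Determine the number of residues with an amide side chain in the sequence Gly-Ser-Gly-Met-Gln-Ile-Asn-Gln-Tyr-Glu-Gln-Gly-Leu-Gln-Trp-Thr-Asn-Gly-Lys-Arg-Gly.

6

Only N (asparagine) and Q (glutamine) carry a side-chain carboxamide.
Matching residues: Gln5, Asn7, Gln8, Gln11, Gln14, Asn17.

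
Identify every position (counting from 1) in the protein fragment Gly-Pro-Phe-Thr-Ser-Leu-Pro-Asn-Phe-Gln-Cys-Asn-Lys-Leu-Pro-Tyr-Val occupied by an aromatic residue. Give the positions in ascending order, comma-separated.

The aromatic amino acids are Phe (F, benzyl), Trp (W, indole), and Tyr (Y, phenol).
Matching residues: Phe3, Phe9, Tyr16.

3, 9, 16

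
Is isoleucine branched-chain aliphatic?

Yes

Valine (V), leucine (L), and isoleucine (I) are the branched-chain amino acids.
Isoleucine is in this group.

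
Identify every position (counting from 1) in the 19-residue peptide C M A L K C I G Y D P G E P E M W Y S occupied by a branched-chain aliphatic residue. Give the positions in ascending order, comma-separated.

4, 7

V, L, and I make up the branched-chain aliphatic group.
Matching residues: L4, I7.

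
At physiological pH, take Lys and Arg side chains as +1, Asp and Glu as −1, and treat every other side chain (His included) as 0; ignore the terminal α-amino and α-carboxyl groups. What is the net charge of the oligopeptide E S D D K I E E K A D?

-4

Positive (K, R): K5, K9 → +2.
Negative (D, E): E1, D3, D4, E7, E8, D11 → −6.
Net charge = (+2) + (−6) = −4.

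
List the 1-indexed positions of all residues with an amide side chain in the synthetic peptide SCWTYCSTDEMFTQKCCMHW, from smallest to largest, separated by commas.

14

The amide-side-chain residues are Asn (N) and Gln (Q).
Matching residues: Q14.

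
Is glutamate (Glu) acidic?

The acidic residues are Asp (D) and Glu (E), whose side chains end in a carboxylate group.
Glutamate is in this group.

Yes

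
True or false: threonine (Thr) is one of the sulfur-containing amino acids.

Only Cys (C) and Met (M) have a sulfur atom in the side chain.
Threonine is not in this group.

False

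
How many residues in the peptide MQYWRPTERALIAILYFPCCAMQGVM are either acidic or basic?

3

Acidic: D, E. Basic: H, K, R.
Acidic residues here: E8 (1).
Basic residues here: R5, R9 (2).
The two groups share no amino acid, so total = 1 + 2 = 3.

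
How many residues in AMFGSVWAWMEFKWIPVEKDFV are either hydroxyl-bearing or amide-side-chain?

Hydroxyl-bearing: S, T, Y. Amide-side-chain: N, Q.
Hydroxyl-bearing residues here: S5 (1).
Amide-side-chain residues here: none (0).
The two groups share no amino acid, so total = 1 + 0 = 1.

1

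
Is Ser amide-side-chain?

No

The amide-side-chain residues are Asn (N) and Gln (Q).
Serine is not in this group.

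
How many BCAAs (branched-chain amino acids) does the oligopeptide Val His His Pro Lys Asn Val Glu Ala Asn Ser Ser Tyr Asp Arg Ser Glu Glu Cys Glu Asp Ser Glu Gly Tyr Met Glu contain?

2

Valine (V), leucine (L), and isoleucine (I) are the branched-chain amino acids.
Matching residues: Val1, Val7.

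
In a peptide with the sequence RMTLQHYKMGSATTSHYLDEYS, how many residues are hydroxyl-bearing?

The –OH-bearing residues are Ser, Thr (aliphatic alcohols), and Tyr (phenol).
Matching residues: T3, Y7, S11, T13, T14, S15, Y17, Y21, S22.

9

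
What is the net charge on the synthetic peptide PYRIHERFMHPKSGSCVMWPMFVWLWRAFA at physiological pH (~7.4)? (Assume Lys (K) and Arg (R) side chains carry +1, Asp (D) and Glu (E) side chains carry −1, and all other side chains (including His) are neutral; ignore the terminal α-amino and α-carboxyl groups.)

Positive (K, R): R3, R7, K12, R27 → +4.
Negative (D, E): E6 → −1.
Net charge = (+4) + (−1) = +3.

+3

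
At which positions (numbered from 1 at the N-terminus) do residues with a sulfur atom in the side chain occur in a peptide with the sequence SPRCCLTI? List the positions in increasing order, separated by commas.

4, 5

The sulfur-bearing residues are cysteine (–SH) and methionine (–S–CH₃).
Matching residues: C4, C5.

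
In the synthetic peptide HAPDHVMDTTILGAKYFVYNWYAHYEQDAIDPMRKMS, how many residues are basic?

6

K, R, and H are the three residues with basic side chains (ε-amine, guanidinium, and imidazole respectively).
Matching residues: H1, H5, K15, H24, R34, K35.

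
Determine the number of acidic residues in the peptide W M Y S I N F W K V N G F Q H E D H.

2

The acidic residues are Asp (D) and Glu (E), whose side chains end in a carboxylate group.
Matching residues: E16, D17.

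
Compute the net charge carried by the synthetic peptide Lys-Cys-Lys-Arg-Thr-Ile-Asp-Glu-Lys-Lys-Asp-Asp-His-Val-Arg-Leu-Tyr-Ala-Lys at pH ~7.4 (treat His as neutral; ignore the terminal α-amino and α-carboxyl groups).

At pH ~7.4 the Lys and Arg side chains are protonated (+1), the Asp and Glu side chains are deprotonated (−1), and with His taken as neutral all other side chains carry no charge.
Positive (K, R): Lys1, Lys3, Arg4, Lys9, Lys10, Arg15, Lys19 → +7.
Negative (D, E): Asp7, Glu8, Asp11, Asp12 → −4.
Net charge = (+7) + (−4) = +3.

+3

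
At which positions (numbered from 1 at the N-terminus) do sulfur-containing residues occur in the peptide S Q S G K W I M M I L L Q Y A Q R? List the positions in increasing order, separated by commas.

8, 9

Cysteine (C, thiol) and methionine (M, thioether) are the two sulfur-containing amino acids.
Matching residues: M8, M9.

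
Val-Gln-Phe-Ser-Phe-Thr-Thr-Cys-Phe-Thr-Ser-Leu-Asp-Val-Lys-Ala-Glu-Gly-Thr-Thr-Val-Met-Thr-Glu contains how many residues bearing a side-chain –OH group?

The –OH-bearing residues are Ser, Thr (aliphatic alcohols), and Tyr (phenol).
Matching residues: Ser4, Thr6, Thr7, Thr10, Ser11, Thr19, Thr20, Thr23.

8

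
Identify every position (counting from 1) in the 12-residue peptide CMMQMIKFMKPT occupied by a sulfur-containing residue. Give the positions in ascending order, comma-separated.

1, 2, 3, 5, 9

Only Cys (C) and Met (M) have a sulfur atom in the side chain.
Matching residues: C1, M2, M3, M5, M9.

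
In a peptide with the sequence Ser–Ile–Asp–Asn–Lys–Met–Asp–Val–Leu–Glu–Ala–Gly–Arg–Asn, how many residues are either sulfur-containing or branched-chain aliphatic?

Sulfur-containing: C, M. Branched-chain aliphatic: I, L, V.
Sulfur-containing residues here: Met6 (1).
Branched-chain aliphatic residues here: Ile2, Val8, Leu9 (3).
The two groups share no amino acid, so total = 1 + 3 = 4.

4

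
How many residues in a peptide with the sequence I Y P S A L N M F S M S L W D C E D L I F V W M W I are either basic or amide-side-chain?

Basic: H, K, R. Amide-side-chain: N, Q.
Basic residues here: none (0).
Amide-side-chain residues here: N7 (1).
The two groups share no amino acid, so total = 0 + 1 = 1.

1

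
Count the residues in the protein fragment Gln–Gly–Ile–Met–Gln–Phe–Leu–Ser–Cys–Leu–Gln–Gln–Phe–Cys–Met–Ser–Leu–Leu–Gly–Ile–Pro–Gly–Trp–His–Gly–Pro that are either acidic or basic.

1

Acidic: D, E. Basic: H, K, R.
Acidic residues here: none (0).
Basic residues here: His24 (1).
The two groups share no amino acid, so total = 0 + 1 = 1.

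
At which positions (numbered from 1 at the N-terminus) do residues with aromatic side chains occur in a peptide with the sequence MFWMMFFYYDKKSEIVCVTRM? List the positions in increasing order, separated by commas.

2, 3, 6, 7, 8, 9

F, W, and Y each carry an aromatic ring on the side chain.
Matching residues: F2, W3, F6, F7, Y8, Y9.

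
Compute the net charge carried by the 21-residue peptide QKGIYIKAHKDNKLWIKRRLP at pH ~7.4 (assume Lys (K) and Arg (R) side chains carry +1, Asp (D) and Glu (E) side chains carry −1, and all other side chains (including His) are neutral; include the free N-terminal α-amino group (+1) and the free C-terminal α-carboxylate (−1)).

+6

Positive (K, R): K2, K7, K10, K13, K17, R18, R19 → +7.
Negative (D, E): D11 → −1.
The N-terminus (+1) and C-terminus (−1) cancel.
Net charge = (+7) + (−1) = +6.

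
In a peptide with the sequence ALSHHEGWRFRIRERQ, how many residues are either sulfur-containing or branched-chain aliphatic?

Sulfur-containing: C, M. Branched-chain aliphatic: I, L, V.
Sulfur-containing residues here: none (0).
Branched-chain aliphatic residues here: L2, I12 (2).
The two groups share no amino acid, so total = 0 + 2 = 2.

2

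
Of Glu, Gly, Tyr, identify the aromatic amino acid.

F, W, and Y each carry an aromatic ring on the side chain.
Of the listed options, only Tyr belongs to this group.

Tyr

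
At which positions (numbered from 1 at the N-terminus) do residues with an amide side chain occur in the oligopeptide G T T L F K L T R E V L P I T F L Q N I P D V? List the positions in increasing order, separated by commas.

18, 19

The amide-side-chain residues are Asn (N) and Gln (Q).
Matching residues: Q18, N19.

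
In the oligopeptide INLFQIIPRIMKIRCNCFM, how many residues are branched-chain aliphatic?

6

V, L, and I make up the branched-chain aliphatic group.
Matching residues: I1, L3, I6, I7, I10, I13.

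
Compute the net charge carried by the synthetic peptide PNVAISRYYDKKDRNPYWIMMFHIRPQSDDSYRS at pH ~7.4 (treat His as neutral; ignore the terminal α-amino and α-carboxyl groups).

Near pH 7.4, K and R contribute +1 each, D and E contribute −1 each, and every other side chain (His included, as stated) is uncharged.
Positive (K, R): R7, K11, K12, R14, R25, R33 → +6.
Negative (D, E): D10, D13, D29, D30 → −4.
Net charge = (+6) + (−4) = +2.

+2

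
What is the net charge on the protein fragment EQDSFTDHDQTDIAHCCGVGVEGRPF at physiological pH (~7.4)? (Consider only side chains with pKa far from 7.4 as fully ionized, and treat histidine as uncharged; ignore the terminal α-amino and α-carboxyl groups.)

-5

The side chains ionized at physiological pH are Lys/Arg (+1) and Asp/Glu (−1); with His treated as neutral, nothing else contributes.
Positive (K, R): R24 → +1.
Negative (D, E): E1, D3, D7, D9, D12, E22 → −6.
Net charge = (+1) + (−6) = −5.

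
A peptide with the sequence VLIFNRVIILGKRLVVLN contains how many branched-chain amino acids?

Valine (V), leucine (L), and isoleucine (I) are the branched-chain amino acids.
Matching residues: V1, L2, I3, V7, I8, I9, L10, L14, V15, V16, L17.

11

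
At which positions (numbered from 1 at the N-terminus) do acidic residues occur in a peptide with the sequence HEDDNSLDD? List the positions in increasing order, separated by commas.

Only D (aspartate) and E (glutamate) carry a side-chain carboxylic acid.
Matching residues: E2, D3, D4, D8, D9.

2, 3, 4, 8, 9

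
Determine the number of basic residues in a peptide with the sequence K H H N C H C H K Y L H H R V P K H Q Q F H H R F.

14

The basic amino acids are Lys (K), Arg (R), and His (H).
Matching residues: K1, H2, H3, H6, H8, K9, H12, H13, R14, K17, H18, H22, H23, R24.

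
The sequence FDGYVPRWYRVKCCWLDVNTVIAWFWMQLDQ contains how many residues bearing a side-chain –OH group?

Serine (S), threonine (T), and tyrosine (Y) each carry a hydroxyl group on the side chain.
Matching residues: Y4, Y9, T20.

3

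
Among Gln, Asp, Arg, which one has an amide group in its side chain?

Asparagine (N) and glutamine (Q) have uncharged amide side chains.
Of the listed options, only Gln belongs to this group.

Gln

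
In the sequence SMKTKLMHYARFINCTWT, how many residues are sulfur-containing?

3

Only Cys (C) and Met (M) have a sulfur atom in the side chain.
Matching residues: M2, M7, C15.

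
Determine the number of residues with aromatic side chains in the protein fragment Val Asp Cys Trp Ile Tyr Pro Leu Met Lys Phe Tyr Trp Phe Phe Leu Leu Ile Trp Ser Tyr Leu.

9

The aromatic amino acids are Phe (F, benzyl), Trp (W, indole), and Tyr (Y, phenol).
Matching residues: Trp4, Tyr6, Phe11, Tyr12, Trp13, Phe14, Phe15, Trp19, Tyr21.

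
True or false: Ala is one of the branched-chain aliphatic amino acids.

Valine (V), leucine (L), and isoleucine (I) are the branched-chain amino acids.
Alanine is not in this group.

False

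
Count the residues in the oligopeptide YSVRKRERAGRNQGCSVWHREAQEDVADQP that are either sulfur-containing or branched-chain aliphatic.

4

Sulfur-containing: C, M. Branched-chain aliphatic: I, L, V.
Sulfur-containing residues here: C15 (1).
Branched-chain aliphatic residues here: V3, V17, V26 (3).
The two groups share no amino acid, so total = 1 + 3 = 4.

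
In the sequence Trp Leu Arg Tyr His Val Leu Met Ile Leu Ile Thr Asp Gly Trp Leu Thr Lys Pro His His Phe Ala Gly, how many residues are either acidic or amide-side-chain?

Acidic: D, E. Amide-side-chain: N, Q.
Acidic residues here: Asp13 (1).
Amide-side-chain residues here: none (0).
The two groups share no amino acid, so total = 1 + 0 = 1.

1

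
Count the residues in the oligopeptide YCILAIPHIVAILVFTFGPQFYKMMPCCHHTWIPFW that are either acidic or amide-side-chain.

1

Acidic: D, E. Amide-side-chain: N, Q.
Acidic residues here: none (0).
Amide-side-chain residues here: Q20 (1).
The two groups share no amino acid, so total = 0 + 1 = 1.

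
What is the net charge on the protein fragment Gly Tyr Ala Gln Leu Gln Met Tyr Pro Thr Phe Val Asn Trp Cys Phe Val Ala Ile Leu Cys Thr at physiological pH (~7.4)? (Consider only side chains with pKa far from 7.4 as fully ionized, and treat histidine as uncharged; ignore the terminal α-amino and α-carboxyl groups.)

The side chains ionized at physiological pH are Lys/Arg (+1) and Asp/Glu (−1); with His treated as neutral, nothing else contributes.
Positive (K, R): none → +0.
Negative (D, E): none → −0.
Net charge = (+0) + (−0) = 0.

0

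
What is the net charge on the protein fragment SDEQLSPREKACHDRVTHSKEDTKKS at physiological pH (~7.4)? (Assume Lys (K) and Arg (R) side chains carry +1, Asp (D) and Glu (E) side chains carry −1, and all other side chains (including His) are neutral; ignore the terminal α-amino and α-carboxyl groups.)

Positive (K, R): R8, K10, R15, K20, K24, K25 → +6.
Negative (D, E): D2, E3, E9, D14, E21, D22 → −6.
Net charge = (+6) + (−6) = 0.

0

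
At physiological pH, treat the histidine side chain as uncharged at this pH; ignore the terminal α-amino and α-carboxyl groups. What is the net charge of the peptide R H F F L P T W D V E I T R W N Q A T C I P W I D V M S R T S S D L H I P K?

0

At pH ~7.4 the Lys and Arg side chains are protonated (+1), the Asp and Glu side chains are deprotonated (−1), and with His taken as neutral all other side chains carry no charge.
Positive (K, R): R1, R14, R29, K38 → +4.
Negative (D, E): D9, E11, D25, D33 → −4.
Net charge = (+4) + (−4) = 0.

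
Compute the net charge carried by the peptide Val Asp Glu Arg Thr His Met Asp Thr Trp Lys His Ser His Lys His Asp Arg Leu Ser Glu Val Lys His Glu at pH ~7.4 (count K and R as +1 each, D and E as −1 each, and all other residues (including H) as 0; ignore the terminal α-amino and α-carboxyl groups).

Positive (K, R): Arg4, Lys11, Lys15, Arg18, Lys23 → +5.
Negative (D, E): Asp2, Glu3, Asp8, Asp17, Glu21, Glu25 → −6.
Net charge = (+5) + (−6) = −1.

-1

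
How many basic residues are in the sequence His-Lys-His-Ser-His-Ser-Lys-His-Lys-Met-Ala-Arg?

Lysine (K), arginine (R), and histidine (H) have basic, nitrogen-containing side chains.
Matching residues: His1, Lys2, His3, His5, Lys7, His8, Lys9, Arg12.

8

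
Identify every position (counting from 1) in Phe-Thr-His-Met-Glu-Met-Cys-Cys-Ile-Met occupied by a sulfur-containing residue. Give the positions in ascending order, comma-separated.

Matching residues: Met4, Met6, Cys7, Cys8, Met10.

4, 6, 7, 8, 10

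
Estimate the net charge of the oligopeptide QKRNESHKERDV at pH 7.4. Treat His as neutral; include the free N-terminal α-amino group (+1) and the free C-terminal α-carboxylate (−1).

At pH ~7.4 the Lys and Arg side chains are protonated (+1), the Asp and Glu side chains are deprotonated (−1), and with His taken as neutral all other side chains carry no charge.
Positive (K, R): K2, R3, K8, R10 → +4.
Negative (D, E): E5, E9, D11 → −3.
The N-terminus (+1) and C-terminus (−1) cancel.
Net charge = (+4) + (−3) = +1.

+1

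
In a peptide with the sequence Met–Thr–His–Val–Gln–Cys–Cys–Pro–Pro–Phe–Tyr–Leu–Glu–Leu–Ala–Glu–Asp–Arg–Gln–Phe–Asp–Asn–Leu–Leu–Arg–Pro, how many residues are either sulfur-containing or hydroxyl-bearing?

5

Sulfur-containing: C, M. Hydroxyl-bearing: S, T, Y.
Sulfur-containing residues here: Met1, Cys6, Cys7 (3).
Hydroxyl-bearing residues here: Thr2, Tyr11 (2).
The two groups share no amino acid, so total = 3 + 2 = 5.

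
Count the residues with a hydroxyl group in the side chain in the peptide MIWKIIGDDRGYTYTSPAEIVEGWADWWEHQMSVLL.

6

The –OH-bearing residues are Ser, Thr (aliphatic alcohols), and Tyr (phenol).
Matching residues: Y12, T13, Y14, T15, S16, S33.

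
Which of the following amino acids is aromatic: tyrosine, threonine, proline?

F, W, and Y each carry an aromatic ring on the side chain.
Of the listed options, only tyrosine belongs to this group.

tyrosine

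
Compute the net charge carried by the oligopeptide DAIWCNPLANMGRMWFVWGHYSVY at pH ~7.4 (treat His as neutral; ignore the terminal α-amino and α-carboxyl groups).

At pH ~7.4 the Lys and Arg side chains are protonated (+1), the Asp and Glu side chains are deprotonated (−1), and with His taken as neutral all other side chains carry no charge.
Positive (K, R): R13 → +1.
Negative (D, E): D1 → −1.
Net charge = (+1) + (−1) = 0.

0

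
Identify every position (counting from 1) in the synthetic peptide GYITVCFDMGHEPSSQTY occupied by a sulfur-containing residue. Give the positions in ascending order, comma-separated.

6, 9

The sulfur-bearing residues are cysteine (–SH) and methionine (–S–CH₃).
Matching residues: C6, M9.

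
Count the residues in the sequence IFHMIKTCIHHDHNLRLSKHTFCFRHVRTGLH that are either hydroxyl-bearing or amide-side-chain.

Hydroxyl-bearing: S, T, Y. Amide-side-chain: N, Q.
Hydroxyl-bearing residues here: T7, S18, T21, T29 (4).
Amide-side-chain residues here: N14 (1).
The two groups share no amino acid, so total = 4 + 1 = 5.

5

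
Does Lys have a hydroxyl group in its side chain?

No

The –OH-bearing residues are Ser, Thr (aliphatic alcohols), and Tyr (phenol).
Lysine is not in this group.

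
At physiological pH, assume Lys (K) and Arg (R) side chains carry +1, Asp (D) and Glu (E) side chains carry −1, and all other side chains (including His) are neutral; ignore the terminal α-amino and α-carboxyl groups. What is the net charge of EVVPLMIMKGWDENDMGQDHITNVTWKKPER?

Positive (K, R): K9, K27, K28, R31 → +4.
Negative (D, E): E1, D12, E13, D15, D19, E30 → −6.
Net charge = (+4) + (−6) = −2.

-2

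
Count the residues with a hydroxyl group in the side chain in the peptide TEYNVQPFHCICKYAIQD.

S, T, and Y are the three residues with a side-chain hydroxyl.
Matching residues: T1, Y3, Y14.

3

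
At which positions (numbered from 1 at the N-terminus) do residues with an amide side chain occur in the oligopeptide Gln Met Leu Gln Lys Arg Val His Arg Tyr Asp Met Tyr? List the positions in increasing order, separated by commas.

1, 4

Only N (asparagine) and Q (glutamine) carry a side-chain carboxamide.
Matching residues: Gln1, Gln4.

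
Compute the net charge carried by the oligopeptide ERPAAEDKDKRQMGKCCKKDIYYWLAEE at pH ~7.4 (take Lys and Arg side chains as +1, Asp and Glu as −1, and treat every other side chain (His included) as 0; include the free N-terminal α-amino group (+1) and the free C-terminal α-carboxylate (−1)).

Positive (K, R): R2, K8, K10, R11, K15, K18, K19 → +7.
Negative (D, E): E1, E6, D7, D9, D20, E27, E28 → −7.
The N-terminus (+1) and C-terminus (−1) cancel.
Net charge = (+7) + (−7) = 0.

0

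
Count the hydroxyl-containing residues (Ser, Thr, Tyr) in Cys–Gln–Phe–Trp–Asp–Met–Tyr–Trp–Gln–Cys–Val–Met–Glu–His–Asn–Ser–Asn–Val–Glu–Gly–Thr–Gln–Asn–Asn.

3

Matching residues: Tyr7, Ser16, Thr21.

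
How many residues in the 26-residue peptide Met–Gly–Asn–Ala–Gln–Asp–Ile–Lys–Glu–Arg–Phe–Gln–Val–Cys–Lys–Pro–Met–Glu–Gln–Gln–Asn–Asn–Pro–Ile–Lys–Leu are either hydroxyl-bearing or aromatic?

Hydroxyl-bearing: S, T, Y. Aromatic: F, W, Y.
Hydroxyl-bearing residues here: none (0).
Aromatic residues here: Phe11 (1).
(Y belongs to both groups, but none appear in this sequence.) Total = 0 + 1 = 1.

1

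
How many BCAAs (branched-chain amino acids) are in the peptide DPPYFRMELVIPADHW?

Valine (V), leucine (L), and isoleucine (I) are the branched-chain amino acids.
Matching residues: L9, V10, I11.

3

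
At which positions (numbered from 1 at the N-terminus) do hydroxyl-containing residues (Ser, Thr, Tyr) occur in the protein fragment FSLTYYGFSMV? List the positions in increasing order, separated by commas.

2, 4, 5, 6, 9

Matching residues: S2, T4, Y5, Y6, S9.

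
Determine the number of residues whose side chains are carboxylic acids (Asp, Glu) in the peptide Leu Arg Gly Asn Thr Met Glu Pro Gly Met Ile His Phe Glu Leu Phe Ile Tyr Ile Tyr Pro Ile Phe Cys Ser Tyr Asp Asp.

Matching residues: Glu7, Glu14, Asp27, Asp28.

4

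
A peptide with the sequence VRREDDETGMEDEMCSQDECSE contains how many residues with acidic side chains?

Only D (aspartate) and E (glutamate) carry a side-chain carboxylic acid.
Matching residues: E4, D5, D6, E7, E11, D12, E13, D18, E19, E22.

10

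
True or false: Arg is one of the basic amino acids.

Lysine (K), arginine (R), and histidine (H) have basic, nitrogen-containing side chains.
Arginine is in this group.

True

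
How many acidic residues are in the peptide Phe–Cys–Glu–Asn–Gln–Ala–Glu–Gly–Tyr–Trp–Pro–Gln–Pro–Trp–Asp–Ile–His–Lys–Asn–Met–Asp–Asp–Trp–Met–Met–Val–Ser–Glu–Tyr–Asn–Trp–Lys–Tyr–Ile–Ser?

Only D (aspartate) and E (glutamate) carry a side-chain carboxylic acid.
Matching residues: Glu3, Glu7, Asp15, Asp21, Asp22, Glu28.

6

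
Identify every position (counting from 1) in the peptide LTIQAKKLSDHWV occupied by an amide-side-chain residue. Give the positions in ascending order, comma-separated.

Asparagine (N) and glutamine (Q) have uncharged amide side chains.
Matching residues: Q4.

4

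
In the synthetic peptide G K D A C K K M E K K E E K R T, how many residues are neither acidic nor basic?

5

Acidic: D, E. Basic: K, R, H. All other residues are neither.
Matching residues: G1, A4, C5, M8, T16.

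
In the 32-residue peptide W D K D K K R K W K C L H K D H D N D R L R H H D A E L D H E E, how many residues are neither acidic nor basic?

Acidic: D, E. Basic: K, R, H. All other residues are neither.
Matching residues: W1, W9, C11, L12, N18, L21, A26, L28.

8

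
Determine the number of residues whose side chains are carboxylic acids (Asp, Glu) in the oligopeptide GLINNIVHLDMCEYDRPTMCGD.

Matching residues: D10, E13, D15, D22.

4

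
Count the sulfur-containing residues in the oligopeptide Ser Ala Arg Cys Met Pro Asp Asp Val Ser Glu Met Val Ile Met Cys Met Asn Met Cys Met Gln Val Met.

The sulfur-bearing residues are cysteine (–SH) and methionine (–S–CH₃).
Matching residues: Cys4, Met5, Met12, Met15, Cys16, Met17, Met19, Cys20, Met21, Met24.

10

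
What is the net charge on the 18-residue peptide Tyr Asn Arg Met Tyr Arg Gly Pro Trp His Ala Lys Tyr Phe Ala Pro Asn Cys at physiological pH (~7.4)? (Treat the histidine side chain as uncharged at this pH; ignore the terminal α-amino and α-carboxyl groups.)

At pH ~7.4 the Lys and Arg side chains are protonated (+1), the Asp and Glu side chains are deprotonated (−1), and with His taken as neutral all other side chains carry no charge.
Positive (K, R): Arg3, Arg6, Lys12 → +3.
Negative (D, E): none → −0.
Net charge = (+3) + (−0) = +3.

+3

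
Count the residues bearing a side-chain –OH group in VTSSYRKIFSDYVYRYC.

8

Serine (S), threonine (T), and tyrosine (Y) each carry a hydroxyl group on the side chain.
Matching residues: T2, S3, S4, Y5, S10, Y12, Y14, Y16.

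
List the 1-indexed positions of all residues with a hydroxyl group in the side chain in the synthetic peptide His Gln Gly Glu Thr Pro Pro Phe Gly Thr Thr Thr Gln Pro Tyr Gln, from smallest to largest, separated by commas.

5, 10, 11, 12, 15

The –OH-bearing residues are Ser, Thr (aliphatic alcohols), and Tyr (phenol).
Matching residues: Thr5, Thr10, Thr11, Thr12, Tyr15.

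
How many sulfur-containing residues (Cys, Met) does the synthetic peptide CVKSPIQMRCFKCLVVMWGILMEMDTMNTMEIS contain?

Matching residues: C1, M8, C10, C13, M17, M22, M24, M27, M30.

9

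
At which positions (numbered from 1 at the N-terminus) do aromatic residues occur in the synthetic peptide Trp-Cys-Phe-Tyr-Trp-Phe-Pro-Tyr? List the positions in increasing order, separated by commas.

F, W, and Y each carry an aromatic ring on the side chain.
Matching residues: Trp1, Phe3, Tyr4, Trp5, Phe6, Tyr8.

1, 3, 4, 5, 6, 8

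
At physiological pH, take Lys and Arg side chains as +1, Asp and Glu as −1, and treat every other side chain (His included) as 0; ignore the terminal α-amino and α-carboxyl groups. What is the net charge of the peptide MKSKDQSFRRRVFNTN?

+4

Positive (K, R): K2, K4, R9, R10, R11 → +5.
Negative (D, E): D5 → −1.
Net charge = (+5) + (−1) = +4.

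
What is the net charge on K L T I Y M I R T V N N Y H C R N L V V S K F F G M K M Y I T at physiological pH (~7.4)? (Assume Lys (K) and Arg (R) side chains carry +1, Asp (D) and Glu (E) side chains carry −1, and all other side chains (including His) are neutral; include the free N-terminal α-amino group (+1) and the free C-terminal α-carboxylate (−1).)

+5

Positive (K, R): K1, R8, R16, K22, K27 → +5.
Negative (D, E): none → −0.
The N-terminus (+1) and C-terminus (−1) cancel.
Net charge = (+5) + (−0) = +5.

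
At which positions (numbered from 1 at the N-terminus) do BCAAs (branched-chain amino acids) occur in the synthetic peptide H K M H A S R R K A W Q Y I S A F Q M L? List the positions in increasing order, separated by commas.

Valine (V), leucine (L), and isoleucine (I) are the branched-chain amino acids.
Matching residues: I14, L20.

14, 20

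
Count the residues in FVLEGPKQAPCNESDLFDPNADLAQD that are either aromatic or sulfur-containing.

Aromatic: F, W, Y. Sulfur-containing: C, M.
Aromatic residues here: F1, F17 (2).
Sulfur-containing residues here: C11 (1).
The two groups share no amino acid, so total = 2 + 1 = 3.

3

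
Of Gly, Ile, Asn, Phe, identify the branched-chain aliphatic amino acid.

Ile

Valine (V), leucine (L), and isoleucine (I) are the branched-chain amino acids.
Of the listed options, only Ile belongs to this group.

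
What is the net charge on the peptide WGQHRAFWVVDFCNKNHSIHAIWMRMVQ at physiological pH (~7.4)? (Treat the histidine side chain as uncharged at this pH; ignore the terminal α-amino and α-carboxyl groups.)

+2

The side chains ionized at physiological pH are Lys/Arg (+1) and Asp/Glu (−1); with His treated as neutral, nothing else contributes.
Positive (K, R): R5, K15, R25 → +3.
Negative (D, E): D11 → −1.
Net charge = (+3) + (−1) = +2.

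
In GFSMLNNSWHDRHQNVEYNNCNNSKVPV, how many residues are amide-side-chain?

8

The amide-side-chain residues are Asn (N) and Gln (Q).
Matching residues: N6, N7, Q14, N15, N19, N20, N22, N23.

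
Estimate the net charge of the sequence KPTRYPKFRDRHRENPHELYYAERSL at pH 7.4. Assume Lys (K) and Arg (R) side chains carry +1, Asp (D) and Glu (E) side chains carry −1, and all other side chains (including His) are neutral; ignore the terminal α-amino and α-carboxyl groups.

Positive (K, R): K1, R4, K7, R9, R11, R13, R24 → +7.
Negative (D, E): D10, E14, E18, E23 → −4.
Net charge = (+7) + (−4) = +3.

+3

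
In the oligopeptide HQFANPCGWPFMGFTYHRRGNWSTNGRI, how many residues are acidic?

Only D (aspartate) and E (glutamate) carry a side-chain carboxylic acid.
None of the 28 residues belong to this group.

0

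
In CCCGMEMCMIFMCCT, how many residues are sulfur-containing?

10

Cysteine (C, thiol) and methionine (M, thioether) are the two sulfur-containing amino acids.
Matching residues: C1, C2, C3, M5, M7, C8, M9, M12, C13, C14.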